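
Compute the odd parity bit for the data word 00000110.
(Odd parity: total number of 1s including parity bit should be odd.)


Number of 1s in data: 2
Parity bit: 1

1


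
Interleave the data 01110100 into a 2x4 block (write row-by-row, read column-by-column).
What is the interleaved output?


Matrix:
  0111
  0100
Read columns: 00111010

00111010


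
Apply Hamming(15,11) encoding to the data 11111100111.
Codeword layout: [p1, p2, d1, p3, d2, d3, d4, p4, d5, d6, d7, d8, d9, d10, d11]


Parity bits: p1=0, p2=0, p3=0, p4=1

001011111100111


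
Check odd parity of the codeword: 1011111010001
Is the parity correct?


Number of 1s: 8

No, parity error (8 ones)


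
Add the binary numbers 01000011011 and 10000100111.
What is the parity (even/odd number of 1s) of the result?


01000011011 = 539
10000100111 = 1063
Sum = 1602 = 11001000010
1s count = 4

even parity (4 ones in 11001000010)


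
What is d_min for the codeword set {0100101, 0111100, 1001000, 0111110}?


Comparing all pairs, minimum distance: 1
Can detect 0 errors, correct 0 errors

1


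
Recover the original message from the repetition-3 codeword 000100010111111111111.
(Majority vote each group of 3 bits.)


Groups: 000, 100, 010, 111, 111, 111, 111
Majority votes: 0001111

0001111


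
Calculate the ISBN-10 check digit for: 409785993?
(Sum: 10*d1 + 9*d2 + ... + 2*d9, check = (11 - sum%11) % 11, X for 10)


Weighted sum: 303
303 mod 11 = 6

Check digit: 5


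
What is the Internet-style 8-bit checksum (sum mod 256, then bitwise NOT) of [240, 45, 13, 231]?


Sum = 529 mod 256 = 17
Complement = 238

238


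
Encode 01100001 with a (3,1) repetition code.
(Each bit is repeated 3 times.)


Each bit -> 3 copies

000111111000000000000111


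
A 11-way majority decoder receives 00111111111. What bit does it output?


Ones: 9 out of 11
Threshold: 6

1 (9/11 voted 1)


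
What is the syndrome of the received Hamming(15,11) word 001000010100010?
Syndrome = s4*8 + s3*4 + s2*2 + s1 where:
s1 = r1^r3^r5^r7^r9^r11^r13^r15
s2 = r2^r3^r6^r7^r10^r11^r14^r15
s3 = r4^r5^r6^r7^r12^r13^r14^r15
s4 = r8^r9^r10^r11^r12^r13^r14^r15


s1=1, s2=1, s3=1, s4=1

Syndrome = 15 (error at position 15)


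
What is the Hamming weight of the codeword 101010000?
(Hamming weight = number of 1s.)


Counting 1s in 101010000

3


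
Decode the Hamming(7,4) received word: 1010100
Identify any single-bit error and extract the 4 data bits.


Syndrome = 7: error at position 7

Data: 1101 (corrected bit 7)


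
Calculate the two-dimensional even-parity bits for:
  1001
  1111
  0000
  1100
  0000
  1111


Row parities: 000000
Column parities: 0101

Row P: 000000, Col P: 0101, Corner: 0


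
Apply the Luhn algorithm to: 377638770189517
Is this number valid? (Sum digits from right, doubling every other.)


Luhn sum = 73
73 mod 10 = 3

Invalid (Luhn sum mod 10 = 3)


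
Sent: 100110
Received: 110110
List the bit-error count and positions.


XOR: 010000

1 error(s) at position(s): 1


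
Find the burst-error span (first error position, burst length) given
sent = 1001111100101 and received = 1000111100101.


XOR: 0001000000000

Burst at position 3, length 1


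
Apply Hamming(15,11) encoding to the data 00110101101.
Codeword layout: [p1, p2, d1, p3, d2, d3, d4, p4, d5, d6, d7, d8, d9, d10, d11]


Parity bits: p1=1, p2=0, p3=1, p4=0

100101100101101


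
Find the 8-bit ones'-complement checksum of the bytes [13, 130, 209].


Sum = 352 mod 256 = 96
Complement = 159

159


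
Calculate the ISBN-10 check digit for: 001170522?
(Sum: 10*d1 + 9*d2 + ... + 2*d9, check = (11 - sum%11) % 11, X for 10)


Weighted sum: 87
87 mod 11 = 10

Check digit: 1


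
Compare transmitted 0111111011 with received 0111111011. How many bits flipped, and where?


XOR: 0000000000

0 errors (received matches sent)


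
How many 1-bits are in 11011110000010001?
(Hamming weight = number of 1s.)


Counting 1s in 11011110000010001

8


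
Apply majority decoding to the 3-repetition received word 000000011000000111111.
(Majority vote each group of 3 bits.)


Groups: 000, 000, 011, 000, 000, 111, 111
Majority votes: 0010011

0010011


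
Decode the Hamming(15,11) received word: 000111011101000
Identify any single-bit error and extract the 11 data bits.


Syndrome = 0: no error detected

Data: 01101101000 (no errors)


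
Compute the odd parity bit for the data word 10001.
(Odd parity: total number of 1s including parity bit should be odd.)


Number of 1s in data: 2
Parity bit: 1

1


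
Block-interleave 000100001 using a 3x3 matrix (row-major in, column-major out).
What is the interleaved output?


Matrix:
  000
  100
  001
Read columns: 010000001

010000001


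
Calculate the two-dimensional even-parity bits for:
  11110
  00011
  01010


Row parities: 000
Column parities: 10111

Row P: 000, Col P: 10111, Corner: 0


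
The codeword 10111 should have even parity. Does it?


Number of 1s: 4

Yes, parity is correct (4 ones)


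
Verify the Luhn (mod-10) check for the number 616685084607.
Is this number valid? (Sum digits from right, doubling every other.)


Luhn sum = 54
54 mod 10 = 4

Invalid (Luhn sum mod 10 = 4)


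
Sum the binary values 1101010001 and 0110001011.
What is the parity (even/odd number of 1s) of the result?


1101010001 = 849
0110001011 = 395
Sum = 1244 = 10011011100
1s count = 6

even parity (6 ones in 10011011100)


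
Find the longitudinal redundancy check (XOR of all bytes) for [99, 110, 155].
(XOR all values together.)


XOR chain: 99 ^ 110 ^ 155 = 150

150


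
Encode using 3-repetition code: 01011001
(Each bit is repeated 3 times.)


Each bit -> 3 copies

000111000111111000000111


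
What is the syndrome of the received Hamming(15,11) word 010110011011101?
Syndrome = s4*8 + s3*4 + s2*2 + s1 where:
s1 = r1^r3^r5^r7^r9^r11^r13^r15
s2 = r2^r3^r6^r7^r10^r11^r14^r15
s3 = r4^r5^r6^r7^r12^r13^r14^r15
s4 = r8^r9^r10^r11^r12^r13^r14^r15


s1=1, s2=1, s3=1, s4=0

Syndrome = 7 (error at position 7)


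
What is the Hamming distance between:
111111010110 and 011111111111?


XOR: 100000101001
Count of 1s: 4

4


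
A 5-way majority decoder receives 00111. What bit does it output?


Ones: 3 out of 5
Threshold: 3

1 (3/5 voted 1)


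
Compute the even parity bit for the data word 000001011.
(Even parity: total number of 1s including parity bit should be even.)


Number of 1s in data: 3
Parity bit: 1

1


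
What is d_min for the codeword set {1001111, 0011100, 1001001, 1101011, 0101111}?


Comparing all pairs, minimum distance: 2
Can detect 1 errors, correct 0 errors

2


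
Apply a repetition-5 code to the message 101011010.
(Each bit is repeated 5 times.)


Each bit -> 5 copies

111110000011111000001111111111000001111100000


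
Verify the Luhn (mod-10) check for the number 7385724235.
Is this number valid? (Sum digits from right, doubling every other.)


Luhn sum = 48
48 mod 10 = 8

Invalid (Luhn sum mod 10 = 8)


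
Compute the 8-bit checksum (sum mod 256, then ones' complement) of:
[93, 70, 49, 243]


Sum = 455 mod 256 = 199
Complement = 56

56


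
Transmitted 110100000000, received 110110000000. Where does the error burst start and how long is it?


XOR: 000010000000

Burst at position 4, length 1


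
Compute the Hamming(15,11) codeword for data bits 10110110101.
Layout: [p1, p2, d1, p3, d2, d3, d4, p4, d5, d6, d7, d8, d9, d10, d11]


Parity bits: p1=1, p2=0, p3=0, p4=0

101001100110101


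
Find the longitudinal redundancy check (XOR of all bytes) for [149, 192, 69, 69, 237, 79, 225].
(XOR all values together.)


XOR chain: 149 ^ 192 ^ 69 ^ 69 ^ 237 ^ 79 ^ 225 = 22

22


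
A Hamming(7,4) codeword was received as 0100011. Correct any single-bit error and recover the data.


Syndrome = 3: error at position 3

Data: 1011 (corrected bit 3)


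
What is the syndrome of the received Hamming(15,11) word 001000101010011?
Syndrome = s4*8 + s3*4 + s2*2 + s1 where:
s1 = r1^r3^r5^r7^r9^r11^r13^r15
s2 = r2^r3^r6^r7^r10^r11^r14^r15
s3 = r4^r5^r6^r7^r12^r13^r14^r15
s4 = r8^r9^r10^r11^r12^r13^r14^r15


s1=1, s2=1, s3=1, s4=0

Syndrome = 7 (error at position 7)


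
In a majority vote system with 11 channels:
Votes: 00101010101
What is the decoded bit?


Ones: 5 out of 11
Threshold: 6

0 (5/11 voted 1)


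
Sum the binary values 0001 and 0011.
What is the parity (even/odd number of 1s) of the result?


0001 = 1
0011 = 3
Sum = 4 = 100
1s count = 1

odd parity (1 ones in 100)


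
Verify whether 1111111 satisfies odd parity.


Number of 1s: 7

Yes, parity is correct (7 ones)


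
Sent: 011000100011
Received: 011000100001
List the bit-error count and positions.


XOR: 000000000010

1 error(s) at position(s): 10


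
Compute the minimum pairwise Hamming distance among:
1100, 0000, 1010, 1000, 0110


Comparing all pairs, minimum distance: 1
Can detect 0 errors, correct 0 errors

1


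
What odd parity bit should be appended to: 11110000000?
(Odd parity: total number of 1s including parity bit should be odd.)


Number of 1s in data: 4
Parity bit: 1

1


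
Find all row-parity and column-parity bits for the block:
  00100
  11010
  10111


Row parities: 110
Column parities: 01001

Row P: 110, Col P: 01001, Corner: 0


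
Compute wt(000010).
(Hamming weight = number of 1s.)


Counting 1s in 000010

1


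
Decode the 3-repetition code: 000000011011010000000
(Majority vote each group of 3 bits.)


Groups: 000, 000, 011, 011, 010, 000, 000
Majority votes: 0011000

0011000


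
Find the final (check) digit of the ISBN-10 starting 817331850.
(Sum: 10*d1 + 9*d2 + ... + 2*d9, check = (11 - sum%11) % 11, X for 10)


Weighted sum: 236
236 mod 11 = 5

Check digit: 6


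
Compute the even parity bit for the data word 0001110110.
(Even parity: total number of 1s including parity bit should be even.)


Number of 1s in data: 5
Parity bit: 1

1


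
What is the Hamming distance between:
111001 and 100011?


XOR: 011010
Count of 1s: 3

3


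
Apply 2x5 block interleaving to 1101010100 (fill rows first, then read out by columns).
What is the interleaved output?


Matrix:
  11010
  10100
Read columns: 1110011000

1110011000


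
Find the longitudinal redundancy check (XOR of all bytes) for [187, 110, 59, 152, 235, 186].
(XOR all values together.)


XOR chain: 187 ^ 110 ^ 59 ^ 152 ^ 235 ^ 186 = 39

39


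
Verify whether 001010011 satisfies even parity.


Number of 1s: 4

Yes, parity is correct (4 ones)


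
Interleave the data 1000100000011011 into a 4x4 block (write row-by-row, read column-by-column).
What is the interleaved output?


Matrix:
  1000
  1000
  0001
  1011
Read columns: 1101000000010011

1101000000010011


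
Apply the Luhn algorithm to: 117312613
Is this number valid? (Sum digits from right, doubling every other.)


Luhn sum = 32
32 mod 10 = 2

Invalid (Luhn sum mod 10 = 2)


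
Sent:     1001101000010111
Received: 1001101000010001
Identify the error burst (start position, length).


XOR: 0000000000000110

Burst at position 13, length 2


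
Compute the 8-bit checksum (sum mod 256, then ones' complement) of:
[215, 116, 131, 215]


Sum = 677 mod 256 = 165
Complement = 90

90


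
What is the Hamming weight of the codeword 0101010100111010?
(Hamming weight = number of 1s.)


Counting 1s in 0101010100111010

8


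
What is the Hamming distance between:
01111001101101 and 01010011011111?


XOR: 00101010110010
Count of 1s: 6

6


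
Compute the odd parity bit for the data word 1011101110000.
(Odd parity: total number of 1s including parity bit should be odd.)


Number of 1s in data: 7
Parity bit: 0

0


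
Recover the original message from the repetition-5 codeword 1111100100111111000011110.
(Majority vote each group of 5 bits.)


Groups: 11111, 00100, 11111, 10000, 11110
Majority votes: 10101

10101


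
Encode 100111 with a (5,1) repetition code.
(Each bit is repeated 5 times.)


Each bit -> 5 copies

111110000000000111111111111111


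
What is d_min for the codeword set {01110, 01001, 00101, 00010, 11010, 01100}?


Comparing all pairs, minimum distance: 1
Can detect 0 errors, correct 0 errors

1


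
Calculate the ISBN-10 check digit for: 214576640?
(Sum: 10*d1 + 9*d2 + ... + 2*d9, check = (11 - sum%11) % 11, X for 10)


Weighted sum: 204
204 mod 11 = 6

Check digit: 5


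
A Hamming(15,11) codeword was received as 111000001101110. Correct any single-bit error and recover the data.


Syndrome = 12: error at position 12

Data: 10001100110 (corrected bit 12)


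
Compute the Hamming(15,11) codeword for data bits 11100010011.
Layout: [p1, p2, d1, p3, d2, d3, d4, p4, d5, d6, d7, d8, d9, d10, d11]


Parity bits: p1=0, p2=1, p3=0, p4=1

011011010010011


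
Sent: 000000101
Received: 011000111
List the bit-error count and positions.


XOR: 011000010

3 error(s) at position(s): 1, 2, 7


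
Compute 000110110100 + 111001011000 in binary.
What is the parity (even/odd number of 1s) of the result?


000110110100 = 436
111001011000 = 3672
Sum = 4108 = 1000000001100
1s count = 3

odd parity (3 ones in 1000000001100)


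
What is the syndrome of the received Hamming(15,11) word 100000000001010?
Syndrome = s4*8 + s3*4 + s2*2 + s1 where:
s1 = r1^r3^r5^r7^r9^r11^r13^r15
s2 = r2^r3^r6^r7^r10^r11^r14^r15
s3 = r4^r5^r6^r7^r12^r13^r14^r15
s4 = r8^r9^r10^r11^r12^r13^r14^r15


s1=1, s2=1, s3=0, s4=0

Syndrome = 3 (error at position 3)


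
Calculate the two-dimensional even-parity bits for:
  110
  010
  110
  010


Row parities: 0101
Column parities: 000

Row P: 0101, Col P: 000, Corner: 0


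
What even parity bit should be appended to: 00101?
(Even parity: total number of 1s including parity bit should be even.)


Number of 1s in data: 2
Parity bit: 0

0


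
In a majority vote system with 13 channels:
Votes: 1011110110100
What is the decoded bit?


Ones: 8 out of 13
Threshold: 7

1 (8/13 voted 1)


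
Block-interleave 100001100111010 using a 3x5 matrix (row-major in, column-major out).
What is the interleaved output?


Matrix:
  10000
  11001
  11010
Read columns: 111011000001010

111011000001010


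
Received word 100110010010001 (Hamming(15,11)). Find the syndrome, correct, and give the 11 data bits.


Syndrome = 12: error at position 12

Data: 01000011001 (corrected bit 12)


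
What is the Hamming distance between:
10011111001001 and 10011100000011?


XOR: 00000011001010
Count of 1s: 4

4


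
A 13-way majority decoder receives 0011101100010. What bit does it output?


Ones: 6 out of 13
Threshold: 7

0 (6/13 voted 1)


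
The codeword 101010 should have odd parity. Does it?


Number of 1s: 3

Yes, parity is correct (3 ones)


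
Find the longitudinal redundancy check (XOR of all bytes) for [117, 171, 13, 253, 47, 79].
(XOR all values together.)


XOR chain: 117 ^ 171 ^ 13 ^ 253 ^ 47 ^ 79 = 78

78


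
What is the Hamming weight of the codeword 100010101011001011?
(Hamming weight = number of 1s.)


Counting 1s in 100010101011001011

9


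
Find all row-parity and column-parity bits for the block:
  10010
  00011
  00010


Row parities: 001
Column parities: 10011

Row P: 001, Col P: 10011, Corner: 1


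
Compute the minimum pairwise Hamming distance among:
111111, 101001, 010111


Comparing all pairs, minimum distance: 2
Can detect 1 errors, correct 0 errors

2


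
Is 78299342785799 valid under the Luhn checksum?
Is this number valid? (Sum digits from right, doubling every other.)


Luhn sum = 87
87 mod 10 = 7

Invalid (Luhn sum mod 10 = 7)


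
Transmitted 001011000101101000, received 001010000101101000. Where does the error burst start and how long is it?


XOR: 000001000000000000

Burst at position 5, length 1


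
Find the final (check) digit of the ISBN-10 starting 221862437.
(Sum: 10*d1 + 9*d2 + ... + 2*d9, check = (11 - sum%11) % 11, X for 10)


Weighted sum: 187
187 mod 11 = 0

Check digit: 0


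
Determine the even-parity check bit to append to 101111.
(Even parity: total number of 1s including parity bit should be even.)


Number of 1s in data: 5
Parity bit: 1

1


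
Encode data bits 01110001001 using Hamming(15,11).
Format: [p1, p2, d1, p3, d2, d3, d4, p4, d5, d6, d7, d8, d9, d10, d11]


Parity bits: p1=1, p2=1, p3=1, p4=0

110111100001001


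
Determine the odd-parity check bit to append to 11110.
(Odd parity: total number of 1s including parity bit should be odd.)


Number of 1s in data: 4
Parity bit: 1

1


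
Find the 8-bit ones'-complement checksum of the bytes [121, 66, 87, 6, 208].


Sum = 488 mod 256 = 232
Complement = 23

23


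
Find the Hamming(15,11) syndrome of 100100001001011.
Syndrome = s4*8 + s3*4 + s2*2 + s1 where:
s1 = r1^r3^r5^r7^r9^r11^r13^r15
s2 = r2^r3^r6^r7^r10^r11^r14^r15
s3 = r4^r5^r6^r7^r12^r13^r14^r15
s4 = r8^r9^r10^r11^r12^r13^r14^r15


s1=1, s2=0, s3=0, s4=0

Syndrome = 1 (error at position 1)


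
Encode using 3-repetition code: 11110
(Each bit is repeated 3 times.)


Each bit -> 3 copies

111111111111000


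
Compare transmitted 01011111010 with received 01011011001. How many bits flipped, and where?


XOR: 00000100011

3 error(s) at position(s): 5, 9, 10


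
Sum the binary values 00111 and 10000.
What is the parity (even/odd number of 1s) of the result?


00111 = 7
10000 = 16
Sum = 23 = 10111
1s count = 4

even parity (4 ones in 10111)


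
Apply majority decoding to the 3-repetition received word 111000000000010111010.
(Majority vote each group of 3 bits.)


Groups: 111, 000, 000, 000, 010, 111, 010
Majority votes: 1000010

1000010


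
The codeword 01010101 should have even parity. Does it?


Number of 1s: 4

Yes, parity is correct (4 ones)


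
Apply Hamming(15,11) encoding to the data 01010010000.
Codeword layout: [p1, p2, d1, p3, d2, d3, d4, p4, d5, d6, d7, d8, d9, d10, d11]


Parity bits: p1=1, p2=0, p3=0, p4=1

100010110010000


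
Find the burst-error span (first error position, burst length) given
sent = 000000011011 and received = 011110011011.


XOR: 011110000000

Burst at position 1, length 4


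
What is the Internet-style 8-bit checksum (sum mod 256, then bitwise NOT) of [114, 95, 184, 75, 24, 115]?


Sum = 607 mod 256 = 95
Complement = 160

160


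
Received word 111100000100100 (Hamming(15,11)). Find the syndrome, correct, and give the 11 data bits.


Syndrome = 3: error at position 3

Data: 00000100100 (corrected bit 3)


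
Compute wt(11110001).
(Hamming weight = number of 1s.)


Counting 1s in 11110001

5


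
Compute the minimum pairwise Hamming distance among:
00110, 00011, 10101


Comparing all pairs, minimum distance: 2
Can detect 1 errors, correct 0 errors

2


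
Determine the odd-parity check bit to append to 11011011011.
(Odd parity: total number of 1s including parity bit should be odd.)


Number of 1s in data: 8
Parity bit: 1

1


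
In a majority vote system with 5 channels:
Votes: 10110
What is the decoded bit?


Ones: 3 out of 5
Threshold: 3

1 (3/5 voted 1)


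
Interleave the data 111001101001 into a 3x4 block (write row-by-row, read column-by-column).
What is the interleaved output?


Matrix:
  1110
  0110
  1001
Read columns: 101110110001

101110110001


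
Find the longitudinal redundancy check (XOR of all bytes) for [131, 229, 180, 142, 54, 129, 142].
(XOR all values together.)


XOR chain: 131 ^ 229 ^ 180 ^ 142 ^ 54 ^ 129 ^ 142 = 101

101


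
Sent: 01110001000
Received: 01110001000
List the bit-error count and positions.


XOR: 00000000000

0 errors (received matches sent)


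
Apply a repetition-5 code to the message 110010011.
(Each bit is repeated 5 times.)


Each bit -> 5 copies

111111111100000000001111100000000001111111111


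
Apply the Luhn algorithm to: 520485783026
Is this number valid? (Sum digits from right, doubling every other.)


Luhn sum = 48
48 mod 10 = 8

Invalid (Luhn sum mod 10 = 8)


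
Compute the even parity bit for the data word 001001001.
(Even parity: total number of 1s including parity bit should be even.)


Number of 1s in data: 3
Parity bit: 1

1


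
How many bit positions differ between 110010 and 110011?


XOR: 000001
Count of 1s: 1

1


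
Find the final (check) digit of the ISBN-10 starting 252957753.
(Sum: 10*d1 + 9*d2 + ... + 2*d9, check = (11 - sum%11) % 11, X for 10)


Weighted sum: 258
258 mod 11 = 5

Check digit: 6


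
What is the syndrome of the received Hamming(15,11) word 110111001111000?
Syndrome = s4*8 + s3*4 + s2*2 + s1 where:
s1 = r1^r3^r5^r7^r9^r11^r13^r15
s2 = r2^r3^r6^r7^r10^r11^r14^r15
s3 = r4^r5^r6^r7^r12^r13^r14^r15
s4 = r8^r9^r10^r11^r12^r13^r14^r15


s1=0, s2=0, s3=0, s4=0

Syndrome = 0 (no error)


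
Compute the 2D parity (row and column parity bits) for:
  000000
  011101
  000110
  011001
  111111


Row parities: 00010
Column parities: 111101

Row P: 00010, Col P: 111101, Corner: 1


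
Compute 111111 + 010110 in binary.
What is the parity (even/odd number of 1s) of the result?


111111 = 63
010110 = 22
Sum = 85 = 1010101
1s count = 4

even parity (4 ones in 1010101)


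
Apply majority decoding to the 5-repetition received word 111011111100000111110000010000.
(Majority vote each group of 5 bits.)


Groups: 11101, 11111, 00000, 11111, 00000, 10000
Majority votes: 110100

110100


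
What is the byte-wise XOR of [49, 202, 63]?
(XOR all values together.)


XOR chain: 49 ^ 202 ^ 63 = 196

196


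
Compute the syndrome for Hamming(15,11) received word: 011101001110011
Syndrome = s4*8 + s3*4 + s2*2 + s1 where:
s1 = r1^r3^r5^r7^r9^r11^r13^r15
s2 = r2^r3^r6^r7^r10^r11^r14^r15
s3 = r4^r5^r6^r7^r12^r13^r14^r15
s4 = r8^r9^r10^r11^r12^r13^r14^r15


s1=0, s2=1, s3=0, s4=1

Syndrome = 10 (error at position 10)


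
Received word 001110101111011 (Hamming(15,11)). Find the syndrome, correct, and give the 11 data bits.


Syndrome = 0: no error detected

Data: 11011111011 (no errors)


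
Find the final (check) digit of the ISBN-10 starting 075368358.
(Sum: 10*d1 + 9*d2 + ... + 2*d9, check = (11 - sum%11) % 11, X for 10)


Weighted sum: 243
243 mod 11 = 1

Check digit: X


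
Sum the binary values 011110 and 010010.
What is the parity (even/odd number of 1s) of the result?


011110 = 30
010010 = 18
Sum = 48 = 110000
1s count = 2

even parity (2 ones in 110000)


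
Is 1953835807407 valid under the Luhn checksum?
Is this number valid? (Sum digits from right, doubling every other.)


Luhn sum = 63
63 mod 10 = 3

Invalid (Luhn sum mod 10 = 3)


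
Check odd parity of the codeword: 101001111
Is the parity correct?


Number of 1s: 6

No, parity error (6 ones)


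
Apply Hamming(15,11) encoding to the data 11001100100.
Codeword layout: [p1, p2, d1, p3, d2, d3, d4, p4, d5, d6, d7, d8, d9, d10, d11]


Parity bits: p1=0, p2=0, p3=0, p4=1

001010011100100


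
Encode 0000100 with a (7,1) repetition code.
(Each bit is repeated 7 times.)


Each bit -> 7 copies

0000000000000000000000000000111111100000000000000


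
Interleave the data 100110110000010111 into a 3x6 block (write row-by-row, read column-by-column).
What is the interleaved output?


Matrix:
  100110
  110000
  010111
Read columns: 110011000101101001

110011000101101001


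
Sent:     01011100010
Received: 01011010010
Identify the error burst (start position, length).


XOR: 00000110000

Burst at position 5, length 2


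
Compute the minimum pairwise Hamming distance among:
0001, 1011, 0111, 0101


Comparing all pairs, minimum distance: 1
Can detect 0 errors, correct 0 errors

1


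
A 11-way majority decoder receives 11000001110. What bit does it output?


Ones: 5 out of 11
Threshold: 6

0 (5/11 voted 1)


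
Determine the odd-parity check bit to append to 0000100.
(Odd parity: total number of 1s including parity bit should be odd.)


Number of 1s in data: 1
Parity bit: 0

0


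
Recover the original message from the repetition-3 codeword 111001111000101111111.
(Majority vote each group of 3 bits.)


Groups: 111, 001, 111, 000, 101, 111, 111
Majority votes: 1010111

1010111


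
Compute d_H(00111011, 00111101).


XOR: 00000110
Count of 1s: 2

2


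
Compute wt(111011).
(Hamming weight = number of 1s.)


Counting 1s in 111011

5


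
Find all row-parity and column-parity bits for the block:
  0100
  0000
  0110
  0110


Row parities: 1000
Column parities: 0100

Row P: 1000, Col P: 0100, Corner: 1


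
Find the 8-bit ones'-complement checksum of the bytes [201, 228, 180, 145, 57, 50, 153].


Sum = 1014 mod 256 = 246
Complement = 9

9


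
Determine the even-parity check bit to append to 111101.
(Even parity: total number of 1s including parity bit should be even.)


Number of 1s in data: 5
Parity bit: 1

1


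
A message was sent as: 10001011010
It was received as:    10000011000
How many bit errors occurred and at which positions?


XOR: 00001000010

2 error(s) at position(s): 4, 9


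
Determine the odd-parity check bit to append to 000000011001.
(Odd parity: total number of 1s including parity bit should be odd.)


Number of 1s in data: 3
Parity bit: 0

0


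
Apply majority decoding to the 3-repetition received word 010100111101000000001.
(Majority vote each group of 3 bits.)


Groups: 010, 100, 111, 101, 000, 000, 001
Majority votes: 0011000

0011000


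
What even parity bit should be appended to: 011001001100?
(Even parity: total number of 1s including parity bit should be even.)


Number of 1s in data: 5
Parity bit: 1

1


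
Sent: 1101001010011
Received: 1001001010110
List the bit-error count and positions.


XOR: 0100000000101

3 error(s) at position(s): 1, 10, 12


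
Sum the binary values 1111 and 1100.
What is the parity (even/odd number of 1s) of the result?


1111 = 15
1100 = 12
Sum = 27 = 11011
1s count = 4

even parity (4 ones in 11011)


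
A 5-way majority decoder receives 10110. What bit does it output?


Ones: 3 out of 5
Threshold: 3

1 (3/5 voted 1)


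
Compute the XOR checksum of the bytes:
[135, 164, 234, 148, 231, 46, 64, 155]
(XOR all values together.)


XOR chain: 135 ^ 164 ^ 234 ^ 148 ^ 231 ^ 46 ^ 64 ^ 155 = 79

79


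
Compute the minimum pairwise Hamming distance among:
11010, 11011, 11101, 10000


Comparing all pairs, minimum distance: 1
Can detect 0 errors, correct 0 errors

1


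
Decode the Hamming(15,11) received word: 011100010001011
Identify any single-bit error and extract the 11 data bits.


Syndrome = 0: no error detected

Data: 10000001011 (no errors)


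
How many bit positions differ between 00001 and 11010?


XOR: 11011
Count of 1s: 4

4


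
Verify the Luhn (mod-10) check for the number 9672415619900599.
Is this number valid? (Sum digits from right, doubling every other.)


Luhn sum = 81
81 mod 10 = 1

Invalid (Luhn sum mod 10 = 1)


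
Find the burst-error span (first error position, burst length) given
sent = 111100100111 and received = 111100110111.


XOR: 000000010000

Burst at position 7, length 1


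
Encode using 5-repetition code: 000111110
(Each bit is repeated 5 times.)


Each bit -> 5 copies

000000000000000111111111111111111111111100000


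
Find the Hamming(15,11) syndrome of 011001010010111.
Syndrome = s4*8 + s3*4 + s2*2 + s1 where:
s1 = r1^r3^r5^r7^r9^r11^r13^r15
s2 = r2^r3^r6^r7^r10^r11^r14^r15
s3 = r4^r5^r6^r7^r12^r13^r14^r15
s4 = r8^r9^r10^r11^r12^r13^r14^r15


s1=0, s2=0, s3=0, s4=1

Syndrome = 8 (error at position 8)


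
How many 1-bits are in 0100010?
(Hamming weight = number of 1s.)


Counting 1s in 0100010

2


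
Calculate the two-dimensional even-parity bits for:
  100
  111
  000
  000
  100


Row parities: 11001
Column parities: 111

Row P: 11001, Col P: 111, Corner: 1


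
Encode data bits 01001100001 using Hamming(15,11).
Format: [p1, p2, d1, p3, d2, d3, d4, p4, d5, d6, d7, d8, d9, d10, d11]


Parity bits: p1=1, p2=0, p3=0, p4=1

100010011100001


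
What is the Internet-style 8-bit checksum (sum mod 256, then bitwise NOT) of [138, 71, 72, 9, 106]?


Sum = 396 mod 256 = 140
Complement = 115

115


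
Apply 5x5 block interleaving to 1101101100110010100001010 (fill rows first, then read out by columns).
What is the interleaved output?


Matrix:
  11011
  01100
  11001
  01000
  01010
Read columns: 1010011111010001000110100

1010011111010001000110100


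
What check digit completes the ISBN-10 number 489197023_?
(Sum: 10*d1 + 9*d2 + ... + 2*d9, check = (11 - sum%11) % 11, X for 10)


Weighted sum: 292
292 mod 11 = 6

Check digit: 5


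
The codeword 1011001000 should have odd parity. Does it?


Number of 1s: 4

No, parity error (4 ones)


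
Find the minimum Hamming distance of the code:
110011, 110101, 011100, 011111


Comparing all pairs, minimum distance: 2
Can detect 1 errors, correct 0 errors

2


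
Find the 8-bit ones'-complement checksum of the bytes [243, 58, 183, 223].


Sum = 707 mod 256 = 195
Complement = 60

60


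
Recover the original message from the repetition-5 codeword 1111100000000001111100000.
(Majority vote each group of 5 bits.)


Groups: 11111, 00000, 00000, 11111, 00000
Majority votes: 10010

10010


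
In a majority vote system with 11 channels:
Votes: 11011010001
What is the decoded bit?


Ones: 6 out of 11
Threshold: 6

1 (6/11 voted 1)


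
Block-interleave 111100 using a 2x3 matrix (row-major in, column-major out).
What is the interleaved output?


Matrix:
  111
  100
Read columns: 111010

111010


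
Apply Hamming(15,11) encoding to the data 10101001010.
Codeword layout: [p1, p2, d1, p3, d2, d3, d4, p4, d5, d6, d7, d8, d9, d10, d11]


Parity bits: p1=0, p2=1, p3=1, p4=1

011101011001010


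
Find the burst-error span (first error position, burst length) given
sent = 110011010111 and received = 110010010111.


XOR: 000001000000

Burst at position 5, length 1


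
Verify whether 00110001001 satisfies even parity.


Number of 1s: 4

Yes, parity is correct (4 ones)


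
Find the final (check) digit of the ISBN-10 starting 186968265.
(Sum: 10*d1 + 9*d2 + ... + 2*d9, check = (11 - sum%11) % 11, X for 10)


Weighted sum: 305
305 mod 11 = 8

Check digit: 3


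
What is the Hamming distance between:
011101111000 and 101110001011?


XOR: 110011110011
Count of 1s: 8

8


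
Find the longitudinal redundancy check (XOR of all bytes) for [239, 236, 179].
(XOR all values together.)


XOR chain: 239 ^ 236 ^ 179 = 176

176


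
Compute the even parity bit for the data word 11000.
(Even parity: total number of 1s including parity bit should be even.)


Number of 1s in data: 2
Parity bit: 0

0


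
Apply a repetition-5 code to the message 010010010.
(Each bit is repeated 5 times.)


Each bit -> 5 copies

000001111100000000001111100000000001111100000


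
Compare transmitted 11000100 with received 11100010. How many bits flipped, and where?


XOR: 00100110

3 error(s) at position(s): 2, 5, 6


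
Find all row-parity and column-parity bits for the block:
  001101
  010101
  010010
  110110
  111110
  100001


Row parities: 110010
Column parities: 100011

Row P: 110010, Col P: 100011, Corner: 1


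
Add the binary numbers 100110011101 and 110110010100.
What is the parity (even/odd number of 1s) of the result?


100110011101 = 2461
110110010100 = 3476
Sum = 5937 = 1011100110001
1s count = 7

odd parity (7 ones in 1011100110001)


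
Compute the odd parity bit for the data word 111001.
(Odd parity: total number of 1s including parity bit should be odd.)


Number of 1s in data: 4
Parity bit: 1

1


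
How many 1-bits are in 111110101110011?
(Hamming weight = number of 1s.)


Counting 1s in 111110101110011

11


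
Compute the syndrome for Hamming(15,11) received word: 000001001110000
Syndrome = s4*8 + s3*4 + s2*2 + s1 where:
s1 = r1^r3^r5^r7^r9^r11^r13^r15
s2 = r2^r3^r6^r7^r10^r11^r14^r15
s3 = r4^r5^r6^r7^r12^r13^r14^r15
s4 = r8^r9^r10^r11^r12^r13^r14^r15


s1=0, s2=1, s3=1, s4=1

Syndrome = 14 (error at position 14)


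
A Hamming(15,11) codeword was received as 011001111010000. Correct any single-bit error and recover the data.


Syndrome = 10: error at position 10

Data: 10111110000 (corrected bit 10)


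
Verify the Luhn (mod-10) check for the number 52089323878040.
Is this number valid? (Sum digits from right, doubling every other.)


Luhn sum = 59
59 mod 10 = 9

Invalid (Luhn sum mod 10 = 9)


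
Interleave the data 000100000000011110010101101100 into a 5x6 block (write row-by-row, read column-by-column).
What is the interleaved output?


Matrix:
  000100
  000000
  011110
  010101
  101100
Read columns: 000010011000101101110010000010

000010011000101101110010000010


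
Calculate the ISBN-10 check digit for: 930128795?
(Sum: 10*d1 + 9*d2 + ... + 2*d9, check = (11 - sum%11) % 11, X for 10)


Weighted sum: 241
241 mod 11 = 10

Check digit: 1


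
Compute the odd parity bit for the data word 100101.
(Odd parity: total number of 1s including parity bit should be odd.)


Number of 1s in data: 3
Parity bit: 0

0


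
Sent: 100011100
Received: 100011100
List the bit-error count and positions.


XOR: 000000000

0 errors (received matches sent)


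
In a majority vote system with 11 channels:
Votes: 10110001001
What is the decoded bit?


Ones: 5 out of 11
Threshold: 6

0 (5/11 voted 1)


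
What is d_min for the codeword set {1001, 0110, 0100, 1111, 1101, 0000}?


Comparing all pairs, minimum distance: 1
Can detect 0 errors, correct 0 errors

1


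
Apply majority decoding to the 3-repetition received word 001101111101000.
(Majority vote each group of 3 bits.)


Groups: 001, 101, 111, 101, 000
Majority votes: 01110

01110


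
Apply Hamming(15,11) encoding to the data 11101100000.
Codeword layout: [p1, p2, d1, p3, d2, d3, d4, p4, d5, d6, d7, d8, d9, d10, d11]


Parity bits: p1=1, p2=1, p3=0, p4=0

111011001100000


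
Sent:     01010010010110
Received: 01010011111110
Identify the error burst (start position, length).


XOR: 00000001101000

Burst at position 7, length 4


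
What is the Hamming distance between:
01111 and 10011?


XOR: 11100
Count of 1s: 3

3


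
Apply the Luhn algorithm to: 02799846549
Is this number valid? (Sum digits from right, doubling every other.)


Luhn sum = 65
65 mod 10 = 5

Invalid (Luhn sum mod 10 = 5)


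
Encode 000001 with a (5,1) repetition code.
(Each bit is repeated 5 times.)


Each bit -> 5 copies

000000000000000000000000011111


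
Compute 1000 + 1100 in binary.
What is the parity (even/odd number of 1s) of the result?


1000 = 8
1100 = 12
Sum = 20 = 10100
1s count = 2

even parity (2 ones in 10100)


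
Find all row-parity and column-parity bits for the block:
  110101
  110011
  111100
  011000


Row parities: 0000
Column parities: 100010

Row P: 0000, Col P: 100010, Corner: 0


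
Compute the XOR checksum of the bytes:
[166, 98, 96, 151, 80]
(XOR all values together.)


XOR chain: 166 ^ 98 ^ 96 ^ 151 ^ 80 = 99

99


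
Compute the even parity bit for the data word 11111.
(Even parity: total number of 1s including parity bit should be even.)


Number of 1s in data: 5
Parity bit: 1

1


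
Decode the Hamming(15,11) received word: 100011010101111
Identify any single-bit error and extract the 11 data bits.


Syndrome = 0: no error detected

Data: 01100101111 (no errors)


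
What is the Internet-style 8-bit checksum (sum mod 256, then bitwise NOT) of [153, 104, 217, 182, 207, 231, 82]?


Sum = 1176 mod 256 = 152
Complement = 103

103


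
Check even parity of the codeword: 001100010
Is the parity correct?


Number of 1s: 3

No, parity error (3 ones)


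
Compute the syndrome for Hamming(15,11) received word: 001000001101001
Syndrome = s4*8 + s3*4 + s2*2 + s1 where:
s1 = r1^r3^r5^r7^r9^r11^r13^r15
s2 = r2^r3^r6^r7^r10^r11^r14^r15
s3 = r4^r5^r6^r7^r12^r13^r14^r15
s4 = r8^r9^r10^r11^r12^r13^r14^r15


s1=1, s2=1, s3=0, s4=0

Syndrome = 3 (error at position 3)


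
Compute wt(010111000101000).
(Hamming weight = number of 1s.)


Counting 1s in 010111000101000

6


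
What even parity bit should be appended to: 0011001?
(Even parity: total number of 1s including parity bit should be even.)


Number of 1s in data: 3
Parity bit: 1

1


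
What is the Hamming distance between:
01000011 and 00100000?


XOR: 01100011
Count of 1s: 4

4


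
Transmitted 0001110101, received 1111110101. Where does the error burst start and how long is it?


XOR: 1110000000

Burst at position 0, length 3


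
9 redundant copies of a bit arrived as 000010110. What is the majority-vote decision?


Ones: 3 out of 9
Threshold: 5

0 (3/9 voted 1)


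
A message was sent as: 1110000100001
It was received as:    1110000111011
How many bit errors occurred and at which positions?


XOR: 0000000011010

3 error(s) at position(s): 8, 9, 11


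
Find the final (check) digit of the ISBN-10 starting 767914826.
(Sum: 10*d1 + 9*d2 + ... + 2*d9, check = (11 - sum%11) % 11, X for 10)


Weighted sum: 319
319 mod 11 = 0

Check digit: 0


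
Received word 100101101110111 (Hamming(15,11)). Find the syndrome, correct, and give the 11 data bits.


Syndrome = 0: no error detected

Data: 00111110111 (no errors)


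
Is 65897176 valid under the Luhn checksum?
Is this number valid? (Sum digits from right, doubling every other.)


Luhn sum = 41
41 mod 10 = 1

Invalid (Luhn sum mod 10 = 1)


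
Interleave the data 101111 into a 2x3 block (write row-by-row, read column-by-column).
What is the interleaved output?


Matrix:
  101
  111
Read columns: 110111

110111


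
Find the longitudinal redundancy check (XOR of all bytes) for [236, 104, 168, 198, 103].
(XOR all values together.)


XOR chain: 236 ^ 104 ^ 168 ^ 198 ^ 103 = 141

141


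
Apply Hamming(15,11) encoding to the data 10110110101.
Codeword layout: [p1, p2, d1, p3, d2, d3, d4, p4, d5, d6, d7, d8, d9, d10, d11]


Parity bits: p1=1, p2=0, p3=0, p4=0

101001100110101


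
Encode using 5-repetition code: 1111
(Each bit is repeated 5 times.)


Each bit -> 5 copies

11111111111111111111


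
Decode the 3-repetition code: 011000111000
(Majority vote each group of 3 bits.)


Groups: 011, 000, 111, 000
Majority votes: 1010

1010


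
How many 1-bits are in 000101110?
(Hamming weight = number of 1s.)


Counting 1s in 000101110

4


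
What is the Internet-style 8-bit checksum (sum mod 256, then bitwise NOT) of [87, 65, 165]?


Sum = 317 mod 256 = 61
Complement = 194

194


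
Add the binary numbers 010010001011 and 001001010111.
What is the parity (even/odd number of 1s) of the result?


010010001011 = 1163
001001010111 = 599
Sum = 1762 = 11011100010
1s count = 6

even parity (6 ones in 11011100010)


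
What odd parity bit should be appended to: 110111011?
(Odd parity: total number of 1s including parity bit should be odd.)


Number of 1s in data: 7
Parity bit: 0

0


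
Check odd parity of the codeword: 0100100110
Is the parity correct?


Number of 1s: 4

No, parity error (4 ones)


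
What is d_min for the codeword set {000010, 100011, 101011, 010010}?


Comparing all pairs, minimum distance: 1
Can detect 0 errors, correct 0 errors

1
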